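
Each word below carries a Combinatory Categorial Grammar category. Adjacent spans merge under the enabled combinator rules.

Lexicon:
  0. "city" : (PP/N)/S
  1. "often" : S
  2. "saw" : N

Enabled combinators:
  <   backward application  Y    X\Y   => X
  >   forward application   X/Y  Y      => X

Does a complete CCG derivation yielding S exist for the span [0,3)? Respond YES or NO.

(PP/N)/S S N
CKY chart[0,3] = {PP}; S ∉ chart

NO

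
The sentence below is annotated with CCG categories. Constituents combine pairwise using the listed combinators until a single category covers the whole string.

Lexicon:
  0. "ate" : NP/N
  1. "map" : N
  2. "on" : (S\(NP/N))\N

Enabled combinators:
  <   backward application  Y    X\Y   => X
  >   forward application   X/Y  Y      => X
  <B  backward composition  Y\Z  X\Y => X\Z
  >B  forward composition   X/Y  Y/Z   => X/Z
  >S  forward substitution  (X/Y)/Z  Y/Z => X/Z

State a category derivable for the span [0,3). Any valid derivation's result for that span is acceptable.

S

[0,3] S   <
  [0,1] "ate" : NP/N
  [1,3] S\(NP/N)   <
    [1,2] "map" : N
    [2,3] "on" : (S\(NP/N))\N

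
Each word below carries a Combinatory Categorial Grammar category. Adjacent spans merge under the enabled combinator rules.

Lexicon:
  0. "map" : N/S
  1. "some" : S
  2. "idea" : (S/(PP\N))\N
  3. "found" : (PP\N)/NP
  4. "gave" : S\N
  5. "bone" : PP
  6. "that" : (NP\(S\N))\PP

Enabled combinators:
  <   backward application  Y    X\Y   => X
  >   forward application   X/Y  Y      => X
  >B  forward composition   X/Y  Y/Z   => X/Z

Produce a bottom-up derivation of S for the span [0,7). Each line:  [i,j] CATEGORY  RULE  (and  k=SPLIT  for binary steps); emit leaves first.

[0,7] S   >
  [0,3] S/(PP\N)   <
    [0,2] N   >
      [0,1] "map" : N/S
      [1,2] "some" : S
    [2,3] "idea" : (S/(PP\N))\N
  [3,7] PP\N   >
    [3,4] "found" : (PP\N)/NP
    [4,7] NP   <
      [4,5] "gave" : S\N
      [5,7] NP\(S\N)   <
        [5,6] "bone" : PP
        [6,7] "that" : (NP\(S\N))\PP

[0,1] N/S  lex  "map"
[1,2] S  lex  "some"
[0,2] N  >  k=1
[2,3] (S/(PP\N))\N  lex  "idea"
[0,3] S/(PP\N)  <  k=2
[3,4] (PP\N)/NP  lex  "found"
[4,5] S\N  lex  "gave"
[5,6] PP  lex  "bone"
[6,7] (NP\(S\N))\PP  lex  "that"
[5,7] NP\(S\N)  <  k=6
[4,7] NP  <  k=5
[3,7] PP\N  >  k=4
[0,7] S  >  k=3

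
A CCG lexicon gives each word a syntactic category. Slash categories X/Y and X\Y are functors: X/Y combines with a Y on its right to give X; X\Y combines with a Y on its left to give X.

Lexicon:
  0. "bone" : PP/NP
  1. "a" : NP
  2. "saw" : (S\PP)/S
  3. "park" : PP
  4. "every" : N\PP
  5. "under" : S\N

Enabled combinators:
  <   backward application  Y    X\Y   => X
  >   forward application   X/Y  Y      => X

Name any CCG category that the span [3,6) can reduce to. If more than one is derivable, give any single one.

[0,6] S   <
  [0,2] PP   >
    [0,1] "bone" : PP/NP
    [1,2] "a" : NP
  [2,6] S\PP   >
    [2,3] "saw" : (S\PP)/S
    [3,6] S   <
      [3,5] N   <
        [3,4] "park" : PP
        [4,5] "every" : N\PP
      [5,6] "under" : S\N

S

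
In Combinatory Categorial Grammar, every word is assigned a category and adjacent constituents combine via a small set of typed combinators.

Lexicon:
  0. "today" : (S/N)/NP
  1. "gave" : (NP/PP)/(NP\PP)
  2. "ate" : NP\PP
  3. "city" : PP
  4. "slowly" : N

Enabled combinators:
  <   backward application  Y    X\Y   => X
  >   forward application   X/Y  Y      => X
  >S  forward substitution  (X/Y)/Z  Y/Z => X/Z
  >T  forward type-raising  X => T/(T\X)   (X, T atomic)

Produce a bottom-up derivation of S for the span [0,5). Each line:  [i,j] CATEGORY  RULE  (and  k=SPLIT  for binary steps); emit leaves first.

[0,5] S   >
  [0,4] S/N   >
    [0,1] "today" : (S/N)/NP
    [1,4] NP   >
      [1,3] NP/PP   >
        [1,2] "gave" : (NP/PP)/(NP\PP)
        [2,3] "ate" : NP\PP
      [3,4] "city" : PP
  [4,5] "slowly" : N

[0,1] (S/N)/NP  lex  "today"
[1,2] (NP/PP)/(NP\PP)  lex  "gave"
[2,3] NP\PP  lex  "ate"
[1,3] NP/PP  >  k=2
[3,4] PP  lex  "city"
[1,4] NP  >  k=3
[0,4] S/N  >  k=1
[4,5] N  lex  "slowly"
[0,5] S  >  k=4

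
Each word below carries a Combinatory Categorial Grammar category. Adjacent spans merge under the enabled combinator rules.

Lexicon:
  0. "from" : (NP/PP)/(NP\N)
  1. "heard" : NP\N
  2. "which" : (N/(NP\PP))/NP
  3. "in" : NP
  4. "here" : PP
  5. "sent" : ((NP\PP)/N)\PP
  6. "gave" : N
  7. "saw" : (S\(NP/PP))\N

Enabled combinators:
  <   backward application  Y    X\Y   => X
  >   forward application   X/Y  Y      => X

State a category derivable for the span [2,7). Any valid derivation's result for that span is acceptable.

[0,8] S   <
  [0,2] NP/PP   >
    [0,1] "from" : (NP/PP)/(NP\N)
    [1,2] "heard" : NP\N
  [2,8] S\(NP/PP)   <
    [2,7] N   >
      [2,4] N/(NP\PP)   >
        [2,3] "which" : (N/(NP\PP))/NP
        [3,4] "in" : NP
      [4,7] NP\PP   >
        [4,6] (NP\PP)/N   <
          [4,5] "here" : PP
          [5,6] "sent" : ((NP\PP)/N)\PP
        [6,7] "gave" : N
    [7,8] "saw" : (S\(NP/PP))\N

N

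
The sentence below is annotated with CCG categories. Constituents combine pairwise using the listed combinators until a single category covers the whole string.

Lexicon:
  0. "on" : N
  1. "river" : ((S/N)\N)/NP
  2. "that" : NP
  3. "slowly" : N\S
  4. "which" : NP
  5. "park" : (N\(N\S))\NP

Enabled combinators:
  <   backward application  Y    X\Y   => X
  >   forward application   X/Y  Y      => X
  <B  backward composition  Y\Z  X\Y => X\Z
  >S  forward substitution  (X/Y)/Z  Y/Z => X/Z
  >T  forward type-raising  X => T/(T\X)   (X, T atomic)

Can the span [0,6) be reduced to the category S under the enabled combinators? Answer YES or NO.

YES

[0,6] S   >
  [0,3] S/N   <
    [0,1] "on" : N
    [1,3] (S/N)\N   >
      [1,2] "river" : ((S/N)\N)/NP
      [2,3] "that" : NP
  [3,6] N   <
    [3,4] "slowly" : N\S
    [4,6] N\(N\S)   <
      [4,5] "which" : NP
      [5,6] "park" : (N\(N\S))\NP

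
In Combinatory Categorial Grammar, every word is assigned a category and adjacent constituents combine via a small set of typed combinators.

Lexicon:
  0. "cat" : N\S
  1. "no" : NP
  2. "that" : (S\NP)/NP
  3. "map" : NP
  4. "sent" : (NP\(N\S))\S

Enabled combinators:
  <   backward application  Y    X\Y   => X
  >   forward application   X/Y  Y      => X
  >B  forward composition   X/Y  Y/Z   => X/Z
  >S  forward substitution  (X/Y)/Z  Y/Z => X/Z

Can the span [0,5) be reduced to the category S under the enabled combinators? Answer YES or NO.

NO

N\S NP (S\NP)/NP NP (NP\(N\S))\S
CKY chart[0,5] = {NP}; S ∉ chart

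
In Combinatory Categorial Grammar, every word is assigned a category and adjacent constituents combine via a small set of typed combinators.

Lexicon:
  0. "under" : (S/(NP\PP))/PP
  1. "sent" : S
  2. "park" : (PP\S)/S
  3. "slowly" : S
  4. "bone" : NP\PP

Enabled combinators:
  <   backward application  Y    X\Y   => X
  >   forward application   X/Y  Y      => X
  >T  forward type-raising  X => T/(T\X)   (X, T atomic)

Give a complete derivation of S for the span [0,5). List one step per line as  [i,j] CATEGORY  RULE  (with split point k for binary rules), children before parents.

[0,1] (S/(NP\PP))/PP  lex  "under"
[1,2] S  lex  "sent"
[2,3] (PP\S)/S  lex  "park"
[3,4] S  lex  "slowly"
[2,4] PP\S  >  k=3
[1,4] PP  <  k=2
[0,4] S/(NP\PP)  >  k=1
[4,5] NP\PP  lex  "bone"
[0,5] S  >  k=4

[0,5] S   >
  [0,4] S/(NP\PP)   >
    [0,1] "under" : (S/(NP\PP))/PP
    [1,4] PP   <
      [1,2] "sent" : S
      [2,4] PP\S   >
        [2,3] "park" : (PP\S)/S
        [3,4] "slowly" : S
  [4,5] "bone" : NP\PP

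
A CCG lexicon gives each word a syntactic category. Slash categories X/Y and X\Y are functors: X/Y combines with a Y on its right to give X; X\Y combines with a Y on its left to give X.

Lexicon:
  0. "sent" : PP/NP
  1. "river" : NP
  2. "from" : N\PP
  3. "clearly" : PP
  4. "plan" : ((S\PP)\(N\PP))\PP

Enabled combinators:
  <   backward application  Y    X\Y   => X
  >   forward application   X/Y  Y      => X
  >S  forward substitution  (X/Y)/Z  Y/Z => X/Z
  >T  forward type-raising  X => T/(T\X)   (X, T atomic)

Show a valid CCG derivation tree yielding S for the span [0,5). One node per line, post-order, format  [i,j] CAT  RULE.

[0,5] S   <
  [0,2] PP   >
    [0,1] "sent" : PP/NP
    [1,2] "river" : NP
  [2,5] S\PP   <
    [2,3] "from" : N\PP
    [3,5] (S\PP)\(N\PP)   <
      [3,4] "clearly" : PP
      [4,5] "plan" : ((S\PP)\(N\PP))\PP

[0,1] PP/NP  lex  "sent"
[1,2] NP  lex  "river"
[0,2] PP  >  k=1
[2,3] N\PP  lex  "from"
[3,4] PP  lex  "clearly"
[4,5] ((S\PP)\(N\PP))\PP  lex  "plan"
[3,5] (S\PP)\(N\PP)  <  k=4
[2,5] S\PP  <  k=3
[0,5] S  <  k=2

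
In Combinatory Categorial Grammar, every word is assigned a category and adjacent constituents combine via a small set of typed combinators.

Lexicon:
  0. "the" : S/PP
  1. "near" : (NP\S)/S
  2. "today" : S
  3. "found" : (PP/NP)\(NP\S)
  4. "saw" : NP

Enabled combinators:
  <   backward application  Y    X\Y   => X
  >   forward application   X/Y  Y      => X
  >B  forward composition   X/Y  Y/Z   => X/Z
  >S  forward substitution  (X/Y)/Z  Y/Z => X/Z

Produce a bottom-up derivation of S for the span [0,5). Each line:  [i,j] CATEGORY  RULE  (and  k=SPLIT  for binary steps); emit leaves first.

[0,1] S/PP  lex  "the"
[1,2] (NP\S)/S  lex  "near"
[2,3] S  lex  "today"
[1,3] NP\S  >  k=2
[3,4] (PP/NP)\(NP\S)  lex  "found"
[1,4] PP/NP  <  k=3
[4,5] NP  lex  "saw"
[1,5] PP  >  k=4
[0,5] S  >  k=1

[0,5] S   >
  [0,1] "the" : S/PP
  [1,5] PP   >
    [1,4] PP/NP   <
      [1,3] NP\S   >
        [1,2] "near" : (NP\S)/S
        [2,3] "today" : S
      [3,4] "found" : (PP/NP)\(NP\S)
    [4,5] "saw" : NP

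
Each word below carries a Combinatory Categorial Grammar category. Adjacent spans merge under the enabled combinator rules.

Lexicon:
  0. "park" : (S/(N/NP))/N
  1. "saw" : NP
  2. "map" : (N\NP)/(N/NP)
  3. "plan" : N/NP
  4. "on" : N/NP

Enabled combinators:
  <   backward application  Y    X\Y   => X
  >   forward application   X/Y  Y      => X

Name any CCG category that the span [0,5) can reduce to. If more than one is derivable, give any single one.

S

[0,5] S   >
  [0,4] S/(N/NP)   >
    [0,1] "park" : (S/(N/NP))/N
    [1,4] N   <
      [1,2] "saw" : NP
      [2,4] N\NP   >
        [2,3] "map" : (N\NP)/(N/NP)
        [3,4] "plan" : N/NP
  [4,5] "on" : N/NP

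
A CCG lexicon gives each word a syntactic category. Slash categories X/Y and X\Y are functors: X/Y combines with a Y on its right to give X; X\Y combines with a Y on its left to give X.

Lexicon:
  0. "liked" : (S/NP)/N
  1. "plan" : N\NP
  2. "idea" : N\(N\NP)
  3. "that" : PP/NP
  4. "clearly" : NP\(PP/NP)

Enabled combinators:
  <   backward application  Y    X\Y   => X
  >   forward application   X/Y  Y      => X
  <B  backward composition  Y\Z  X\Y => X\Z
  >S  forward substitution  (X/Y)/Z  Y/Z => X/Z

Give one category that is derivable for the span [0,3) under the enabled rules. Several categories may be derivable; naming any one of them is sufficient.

[0,5] S   >
  [0,3] S/NP   >
    [0,1] "liked" : (S/NP)/N
    [1,3] N   <
      [1,2] "plan" : N\NP
      [2,3] "idea" : N\(N\NP)
  [3,5] NP   <
    [3,4] "that" : PP/NP
    [4,5] "clearly" : NP\(PP/NP)

S/NP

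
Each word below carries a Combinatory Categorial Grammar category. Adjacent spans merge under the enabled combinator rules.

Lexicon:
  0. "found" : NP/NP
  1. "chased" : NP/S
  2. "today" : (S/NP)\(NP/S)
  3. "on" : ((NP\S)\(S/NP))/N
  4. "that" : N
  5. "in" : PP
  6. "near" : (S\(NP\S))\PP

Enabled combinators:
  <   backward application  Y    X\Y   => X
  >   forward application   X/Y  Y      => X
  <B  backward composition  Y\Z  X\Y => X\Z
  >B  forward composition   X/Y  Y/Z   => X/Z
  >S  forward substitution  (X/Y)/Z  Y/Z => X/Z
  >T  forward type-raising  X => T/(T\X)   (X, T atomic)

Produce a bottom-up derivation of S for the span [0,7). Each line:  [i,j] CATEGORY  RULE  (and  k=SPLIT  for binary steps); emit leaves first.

[0,1] NP/NP  lex  "found"
[1,2] NP/S  lex  "chased"
[0,2] NP/S  >B  k=1
[2,3] (S/NP)\(NP/S)  lex  "today"
[0,3] S/NP  <  k=2
[3,4] ((NP\S)\(S/NP))/N  lex  "on"
[4,5] N  lex  "that"
[3,5] (NP\S)\(S/NP)  >  k=4
[0,5] NP\S  <  k=3
[5,6] PP  lex  "in"
[6,7] (S\(NP\S))\PP  lex  "near"
[5,7] S\(NP\S)  <  k=6
[0,7] S  <  k=5

[0,7] S   <
  [0,5] NP\S   <
    [0,3] S/NP   <
      [0,2] NP/S   >B
        [0,1] "found" : NP/NP
        [1,2] "chased" : NP/S
      [2,3] "today" : (S/NP)\(NP/S)
    [3,5] (NP\S)\(S/NP)   >
      [3,4] "on" : ((NP\S)\(S/NP))/N
      [4,5] "that" : N
  [5,7] S\(NP\S)   <
    [5,6] "in" : PP
    [6,7] "near" : (S\(NP\S))\PP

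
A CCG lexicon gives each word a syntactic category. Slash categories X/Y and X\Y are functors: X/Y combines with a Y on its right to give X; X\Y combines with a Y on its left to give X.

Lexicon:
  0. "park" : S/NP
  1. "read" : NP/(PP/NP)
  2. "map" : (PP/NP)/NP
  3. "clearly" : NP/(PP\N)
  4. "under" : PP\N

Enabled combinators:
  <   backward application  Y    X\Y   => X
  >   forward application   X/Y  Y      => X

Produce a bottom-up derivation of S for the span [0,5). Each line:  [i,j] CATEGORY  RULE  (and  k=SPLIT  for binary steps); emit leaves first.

[0,1] S/NP  lex  "park"
[1,2] NP/(PP/NP)  lex  "read"
[2,3] (PP/NP)/NP  lex  "map"
[3,4] NP/(PP\N)  lex  "clearly"
[4,5] PP\N  lex  "under"
[3,5] NP  >  k=4
[2,5] PP/NP  >  k=3
[1,5] NP  >  k=2
[0,5] S  >  k=1

[0,5] S   >
  [0,1] "park" : S/NP
  [1,5] NP   >
    [1,2] "read" : NP/(PP/NP)
    [2,5] PP/NP   >
      [2,3] "map" : (PP/NP)/NP
      [3,5] NP   >
        [3,4] "clearly" : NP/(PP\N)
        [4,5] "under" : PP\N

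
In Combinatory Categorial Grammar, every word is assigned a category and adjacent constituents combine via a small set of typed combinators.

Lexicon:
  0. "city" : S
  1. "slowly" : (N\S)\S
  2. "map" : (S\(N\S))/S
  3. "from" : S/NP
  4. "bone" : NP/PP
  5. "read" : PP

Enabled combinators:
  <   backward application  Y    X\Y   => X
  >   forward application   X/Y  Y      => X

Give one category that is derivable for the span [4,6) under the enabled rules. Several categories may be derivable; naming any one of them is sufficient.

NP

[0,6] S   <
  [0,2] N\S   <
    [0,1] "city" : S
    [1,2] "slowly" : (N\S)\S
  [2,6] S\(N\S)   >
    [2,3] "map" : (S\(N\S))/S
    [3,6] S   >
      [3,4] "from" : S/NP
      [4,6] NP   >
        [4,5] "bone" : NP/PP
        [5,6] "read" : PP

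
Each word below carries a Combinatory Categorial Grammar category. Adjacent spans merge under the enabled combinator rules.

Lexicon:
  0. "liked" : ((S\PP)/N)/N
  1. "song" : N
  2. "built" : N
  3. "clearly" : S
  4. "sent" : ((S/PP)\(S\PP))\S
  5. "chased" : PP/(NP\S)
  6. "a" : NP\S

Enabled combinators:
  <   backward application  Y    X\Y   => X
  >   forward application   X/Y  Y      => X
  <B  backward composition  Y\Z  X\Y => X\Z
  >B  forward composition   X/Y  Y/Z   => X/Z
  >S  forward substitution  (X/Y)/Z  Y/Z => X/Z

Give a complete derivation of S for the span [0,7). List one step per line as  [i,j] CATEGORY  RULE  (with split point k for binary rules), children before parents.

[0,1] ((S\PP)/N)/N  lex  "liked"
[1,2] N  lex  "song"
[0,2] (S\PP)/N  >  k=1
[2,3] N  lex  "built"
[0,3] S\PP  >  k=2
[3,4] S  lex  "clearly"
[4,5] ((S/PP)\(S\PP))\S  lex  "sent"
[3,5] (S/PP)\(S\PP)  <  k=4
[0,5] S/PP  <  k=3
[5,6] PP/(NP\S)  lex  "chased"
[6,7] NP\S  lex  "a"
[5,7] PP  >  k=6
[0,7] S  >  k=5

[0,7] S   >
  [0,5] S/PP   <
    [0,3] S\PP   >
      [0,2] (S\PP)/N   >
        [0,1] "liked" : ((S\PP)/N)/N
        [1,2] "song" : N
      [2,3] "built" : N
    [3,5] (S/PP)\(S\PP)   <
      [3,4] "clearly" : S
      [4,5] "sent" : ((S/PP)\(S\PP))\S
  [5,7] PP   >
    [5,6] "chased" : PP/(NP\S)
    [6,7] "a" : NP\S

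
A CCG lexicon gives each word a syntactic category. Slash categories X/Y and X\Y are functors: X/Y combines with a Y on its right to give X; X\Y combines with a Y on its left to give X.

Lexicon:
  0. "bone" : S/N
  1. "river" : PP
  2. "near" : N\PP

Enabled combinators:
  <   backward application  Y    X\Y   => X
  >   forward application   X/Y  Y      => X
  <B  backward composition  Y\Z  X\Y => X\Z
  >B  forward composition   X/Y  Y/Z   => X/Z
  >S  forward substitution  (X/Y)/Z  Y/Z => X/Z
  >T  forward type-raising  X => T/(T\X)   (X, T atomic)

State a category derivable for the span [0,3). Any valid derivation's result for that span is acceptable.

[0,3] S   >
  [0,1] "bone" : S/N
  [1,3] N   <
    [1,2] "river" : PP
    [2,3] "near" : N\PP

S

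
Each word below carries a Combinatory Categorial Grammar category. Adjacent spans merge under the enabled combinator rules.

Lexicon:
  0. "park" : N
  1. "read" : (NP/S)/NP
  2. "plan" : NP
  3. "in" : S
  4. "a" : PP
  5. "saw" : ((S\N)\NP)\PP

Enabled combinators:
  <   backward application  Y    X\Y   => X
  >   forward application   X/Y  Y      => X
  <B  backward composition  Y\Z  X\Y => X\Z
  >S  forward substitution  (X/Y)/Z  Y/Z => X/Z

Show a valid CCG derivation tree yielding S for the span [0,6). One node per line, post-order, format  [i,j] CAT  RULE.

[0,1] N  lex  "park"
[1,2] (NP/S)/NP  lex  "read"
[2,3] NP  lex  "plan"
[1,3] NP/S  >  k=2
[3,4] S  lex  "in"
[1,4] NP  >  k=3
[4,5] PP  lex  "a"
[5,6] ((S\N)\NP)\PP  lex  "saw"
[4,6] (S\N)\NP  <  k=5
[1,6] S\N  <  k=4
[0,6] S  <  k=1

[0,6] S   <
  [0,1] "park" : N
  [1,6] S\N   <
    [1,4] NP   >
      [1,3] NP/S   >
        [1,2] "read" : (NP/S)/NP
        [2,3] "plan" : NP
      [3,4] "in" : S
    [4,6] (S\N)\NP   <
      [4,5] "a" : PP
      [5,6] "saw" : ((S\N)\NP)\PP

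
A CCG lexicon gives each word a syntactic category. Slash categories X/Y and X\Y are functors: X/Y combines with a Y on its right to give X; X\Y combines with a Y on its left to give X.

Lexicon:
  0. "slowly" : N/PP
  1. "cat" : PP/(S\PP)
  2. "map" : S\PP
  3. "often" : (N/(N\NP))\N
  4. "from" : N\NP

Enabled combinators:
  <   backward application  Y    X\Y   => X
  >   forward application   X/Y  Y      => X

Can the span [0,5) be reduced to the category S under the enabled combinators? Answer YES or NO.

NO

N/PP PP/(S\PP) S\PP (N/(N\NP))\N N\NP
CKY chart[0,5] = {N}; S ∉ chart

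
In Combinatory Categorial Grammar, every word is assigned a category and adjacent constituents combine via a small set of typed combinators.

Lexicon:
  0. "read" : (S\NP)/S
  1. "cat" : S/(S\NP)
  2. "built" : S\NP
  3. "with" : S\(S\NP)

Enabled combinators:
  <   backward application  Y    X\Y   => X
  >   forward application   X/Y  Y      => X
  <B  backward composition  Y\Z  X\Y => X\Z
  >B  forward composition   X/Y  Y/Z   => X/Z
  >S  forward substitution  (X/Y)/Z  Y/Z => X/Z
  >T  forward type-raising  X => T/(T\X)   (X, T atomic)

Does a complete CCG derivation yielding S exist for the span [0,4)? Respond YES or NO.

[0,4] S   <
  [0,3] S\NP   >
    [0,1] "read" : (S\NP)/S
    [1,3] S   >
      [1,2] "cat" : S/(S\NP)
      [2,3] "built" : S\NP
  [3,4] "with" : S\(S\NP)

YES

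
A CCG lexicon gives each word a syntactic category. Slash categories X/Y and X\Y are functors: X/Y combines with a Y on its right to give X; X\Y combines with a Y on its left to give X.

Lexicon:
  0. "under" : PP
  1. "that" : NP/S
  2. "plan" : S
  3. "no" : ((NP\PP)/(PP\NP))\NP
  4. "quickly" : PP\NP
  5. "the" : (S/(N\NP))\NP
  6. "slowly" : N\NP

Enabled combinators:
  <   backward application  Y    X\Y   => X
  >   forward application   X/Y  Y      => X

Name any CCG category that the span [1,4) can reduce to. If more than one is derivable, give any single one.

[0,7] S   >
  [0,6] S/(N\NP)   <
    [0,5] NP   <
      [0,1] "under" : PP
      [1,5] NP\PP   >
        [1,4] (NP\PP)/(PP\NP)   <
          [1,3] NP   >
            [1,2] "that" : NP/S
            [2,3] "plan" : S
          [3,4] "no" : ((NP\PP)/(PP\NP))\NP
        [4,5] "quickly" : PP\NP
    [5,6] "the" : (S/(N\NP))\NP
  [6,7] "slowly" : N\NP

(NP\PP)/(PP\NP)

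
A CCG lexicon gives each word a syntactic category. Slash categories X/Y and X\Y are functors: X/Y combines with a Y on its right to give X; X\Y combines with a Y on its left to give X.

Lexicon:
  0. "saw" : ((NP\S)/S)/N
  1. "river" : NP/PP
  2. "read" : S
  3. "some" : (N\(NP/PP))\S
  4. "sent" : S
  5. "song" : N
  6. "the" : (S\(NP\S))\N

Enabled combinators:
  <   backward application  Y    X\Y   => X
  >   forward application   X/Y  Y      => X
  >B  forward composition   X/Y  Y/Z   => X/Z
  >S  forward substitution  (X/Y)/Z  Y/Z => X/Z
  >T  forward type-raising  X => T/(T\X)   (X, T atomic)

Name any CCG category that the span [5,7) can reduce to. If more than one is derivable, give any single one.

[0,7] S   <
  [0,5] NP\S   >
    [0,4] (NP\S)/S   >
      [0,1] "saw" : ((NP\S)/S)/N
      [1,4] N   <
        [1,2] "river" : NP/PP
        [2,4] N\(NP/PP)   <
          [2,3] "read" : S
          [3,4] "some" : (N\(NP/PP))\S
    [4,5] "sent" : S
  [5,7] S\(NP\S)   <
    [5,6] "song" : N
    [6,7] "the" : (S\(NP\S))\N

S\(NP\S)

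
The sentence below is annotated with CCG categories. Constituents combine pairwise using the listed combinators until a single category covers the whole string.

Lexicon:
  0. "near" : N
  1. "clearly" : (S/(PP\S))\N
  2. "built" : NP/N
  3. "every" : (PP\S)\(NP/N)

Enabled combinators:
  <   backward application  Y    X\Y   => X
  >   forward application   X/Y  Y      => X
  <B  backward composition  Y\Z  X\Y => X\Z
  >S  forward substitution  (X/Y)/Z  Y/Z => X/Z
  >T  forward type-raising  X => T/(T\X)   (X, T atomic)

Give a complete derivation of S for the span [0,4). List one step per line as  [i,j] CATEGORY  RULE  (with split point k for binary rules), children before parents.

[0,4] S   >
  [0,2] S/(PP\S)   <
    [0,1] "near" : N
    [1,2] "clearly" : (S/(PP\S))\N
  [2,4] PP\S   <
    [2,3] "built" : NP/N
    [3,4] "every" : (PP\S)\(NP/N)

[0,1] N  lex  "near"
[1,2] (S/(PP\S))\N  lex  "clearly"
[0,2] S/(PP\S)  <  k=1
[2,3] NP/N  lex  "built"
[3,4] (PP\S)\(NP/N)  lex  "every"
[2,4] PP\S  <  k=3
[0,4] S  >  k=2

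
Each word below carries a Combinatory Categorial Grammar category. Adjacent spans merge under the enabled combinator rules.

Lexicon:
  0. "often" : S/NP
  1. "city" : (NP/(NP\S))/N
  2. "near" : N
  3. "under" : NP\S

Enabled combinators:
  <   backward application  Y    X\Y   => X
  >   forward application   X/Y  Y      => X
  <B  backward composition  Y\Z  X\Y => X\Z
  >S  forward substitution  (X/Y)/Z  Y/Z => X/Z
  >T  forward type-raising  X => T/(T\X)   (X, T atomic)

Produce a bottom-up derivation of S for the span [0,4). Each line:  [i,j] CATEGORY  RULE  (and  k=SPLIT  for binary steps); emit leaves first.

[0,1] S/NP  lex  "often"
[1,2] (NP/(NP\S))/N  lex  "city"
[2,3] N  lex  "near"
[1,3] NP/(NP\S)  >  k=2
[3,4] NP\S  lex  "under"
[1,4] NP  >  k=3
[0,4] S  >  k=1

[0,4] S   >
  [0,1] "often" : S/NP
  [1,4] NP   >
    [1,3] NP/(NP\S)   >
      [1,2] "city" : (NP/(NP\S))/N
      [2,3] "near" : N
    [3,4] "under" : NP\S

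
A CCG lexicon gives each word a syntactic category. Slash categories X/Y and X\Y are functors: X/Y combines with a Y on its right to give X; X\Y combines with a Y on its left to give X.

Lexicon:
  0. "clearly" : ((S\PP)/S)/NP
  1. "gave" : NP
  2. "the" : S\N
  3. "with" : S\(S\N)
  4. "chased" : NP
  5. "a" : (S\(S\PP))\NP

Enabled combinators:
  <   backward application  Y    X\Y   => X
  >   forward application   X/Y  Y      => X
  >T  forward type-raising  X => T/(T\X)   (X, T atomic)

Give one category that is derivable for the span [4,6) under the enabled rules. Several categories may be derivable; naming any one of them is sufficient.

S\(S\PP)

[0,6] S   <
  [0,4] S\PP   >
    [0,2] (S\PP)/S   >
      [0,1] "clearly" : ((S\PP)/S)/NP
      [1,2] "gave" : NP
    [2,4] S   <
      [2,3] "the" : S\N
      [3,4] "with" : S\(S\N)
  [4,6] S\(S\PP)   <
    [4,5] "chased" : NP
    [5,6] "a" : (S\(S\PP))\NP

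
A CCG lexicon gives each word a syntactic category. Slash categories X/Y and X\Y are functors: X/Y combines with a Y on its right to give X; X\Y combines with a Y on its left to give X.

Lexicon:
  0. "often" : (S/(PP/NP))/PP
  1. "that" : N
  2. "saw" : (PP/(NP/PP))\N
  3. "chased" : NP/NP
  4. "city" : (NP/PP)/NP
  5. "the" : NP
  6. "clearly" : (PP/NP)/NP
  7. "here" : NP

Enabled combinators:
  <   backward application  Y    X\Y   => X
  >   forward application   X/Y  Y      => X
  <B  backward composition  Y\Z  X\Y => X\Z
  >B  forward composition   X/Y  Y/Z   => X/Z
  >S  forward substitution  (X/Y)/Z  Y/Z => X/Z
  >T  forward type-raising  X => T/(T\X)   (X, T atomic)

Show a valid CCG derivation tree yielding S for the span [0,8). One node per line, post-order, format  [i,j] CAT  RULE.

[0,8] S   >
  [0,6] S/(PP/NP)   >
    [0,1] "often" : (S/(PP/NP))/PP
    [1,6] PP   >
      [1,3] PP/(NP/PP)   <
        [1,2] "that" : N
        [2,3] "saw" : (PP/(NP/PP))\N
      [3,6] NP/PP   >B
        [3,4] "chased" : NP/NP
        [4,6] NP/PP   >
          [4,5] "city" : (NP/PP)/NP
          [5,6] "the" : NP
  [6,8] PP/NP   >
    [6,7] "clearly" : (PP/NP)/NP
    [7,8] "here" : NP

[0,1] (S/(PP/NP))/PP  lex  "often"
[1,2] N  lex  "that"
[2,3] (PP/(NP/PP))\N  lex  "saw"
[1,3] PP/(NP/PP)  <  k=2
[3,4] NP/NP  lex  "chased"
[4,5] (NP/PP)/NP  lex  "city"
[5,6] NP  lex  "the"
[4,6] NP/PP  >  k=5
[3,6] NP/PP  >B  k=4
[1,6] PP  >  k=3
[0,6] S/(PP/NP)  >  k=1
[6,7] (PP/NP)/NP  lex  "clearly"
[7,8] NP  lex  "here"
[6,8] PP/NP  >  k=7
[0,8] S  >  k=6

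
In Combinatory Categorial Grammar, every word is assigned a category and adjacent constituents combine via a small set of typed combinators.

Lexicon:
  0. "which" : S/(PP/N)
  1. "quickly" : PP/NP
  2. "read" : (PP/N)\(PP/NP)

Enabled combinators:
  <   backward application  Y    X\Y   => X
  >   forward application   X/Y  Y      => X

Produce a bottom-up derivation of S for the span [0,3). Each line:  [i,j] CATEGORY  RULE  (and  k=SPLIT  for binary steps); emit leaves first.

[0,3] S   >
  [0,1] "which" : S/(PP/N)
  [1,3] PP/N   <
    [1,2] "quickly" : PP/NP
    [2,3] "read" : (PP/N)\(PP/NP)

[0,1] S/(PP/N)  lex  "which"
[1,2] PP/NP  lex  "quickly"
[2,3] (PP/N)\(PP/NP)  lex  "read"
[1,3] PP/N  <  k=2
[0,3] S  >  k=1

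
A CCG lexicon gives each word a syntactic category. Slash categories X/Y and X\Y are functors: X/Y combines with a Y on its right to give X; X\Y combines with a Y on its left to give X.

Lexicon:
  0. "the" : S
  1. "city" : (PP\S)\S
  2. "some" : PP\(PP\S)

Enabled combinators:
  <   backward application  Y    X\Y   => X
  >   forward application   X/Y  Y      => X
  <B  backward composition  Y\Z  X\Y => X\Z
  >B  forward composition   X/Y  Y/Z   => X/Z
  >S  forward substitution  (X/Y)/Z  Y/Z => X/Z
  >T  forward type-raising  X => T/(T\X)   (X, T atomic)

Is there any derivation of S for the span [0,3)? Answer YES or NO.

S (PP\S)\S PP\(PP\S)
CKY chart[0,3] = {N/(N\PP), NP/(NP\PP), PP, PP/(PP\PP), S/(S\PP)}; S ∉ chart

NO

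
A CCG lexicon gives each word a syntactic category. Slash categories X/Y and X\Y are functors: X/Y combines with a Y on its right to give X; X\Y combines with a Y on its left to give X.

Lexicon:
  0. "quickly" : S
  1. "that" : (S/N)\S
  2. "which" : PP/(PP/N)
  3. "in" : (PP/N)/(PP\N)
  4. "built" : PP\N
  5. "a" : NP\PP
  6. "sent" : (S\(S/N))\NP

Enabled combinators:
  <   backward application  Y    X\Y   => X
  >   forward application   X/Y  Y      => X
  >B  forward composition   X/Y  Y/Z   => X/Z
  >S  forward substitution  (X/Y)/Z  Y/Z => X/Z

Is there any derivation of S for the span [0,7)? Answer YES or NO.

[0,7] S   <
  [0,2] S/N   <
    [0,1] "quickly" : S
    [1,2] "that" : (S/N)\S
  [2,7] S\(S/N)   <
    [2,6] NP   <
      [2,5] PP   >
        [2,3] "which" : PP/(PP/N)
        [3,5] PP/N   >
          [3,4] "in" : (PP/N)/(PP\N)
          [4,5] "built" : PP\N
      [5,6] "a" : NP\PP
    [6,7] "sent" : (S\(S/N))\NP

YES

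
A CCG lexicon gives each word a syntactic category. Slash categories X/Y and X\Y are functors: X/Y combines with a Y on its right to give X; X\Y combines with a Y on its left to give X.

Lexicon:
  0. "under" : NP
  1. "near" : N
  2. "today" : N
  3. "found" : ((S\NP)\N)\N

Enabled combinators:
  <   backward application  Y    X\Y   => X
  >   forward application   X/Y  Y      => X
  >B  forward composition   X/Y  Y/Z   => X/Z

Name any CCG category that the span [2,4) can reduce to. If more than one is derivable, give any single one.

[0,4] S   <
  [0,1] "under" : NP
  [1,4] S\NP   <
    [1,2] "near" : N
    [2,4] (S\NP)\N   <
      [2,3] "today" : N
      [3,4] "found" : ((S\NP)\N)\N

(S\NP)\N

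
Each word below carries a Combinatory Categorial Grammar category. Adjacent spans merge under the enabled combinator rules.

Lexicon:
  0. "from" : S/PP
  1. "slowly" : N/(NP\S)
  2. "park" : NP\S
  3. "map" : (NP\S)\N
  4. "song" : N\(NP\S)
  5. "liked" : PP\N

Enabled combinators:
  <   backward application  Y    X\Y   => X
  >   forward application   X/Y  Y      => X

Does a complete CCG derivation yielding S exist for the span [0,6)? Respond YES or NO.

[0,6] S   >
  [0,1] "from" : S/PP
  [1,6] PP   <
    [1,5] N   <
      [1,4] NP\S   <
        [1,3] N   >
          [1,2] "slowly" : N/(NP\S)
          [2,3] "park" : NP\S
        [3,4] "map" : (NP\S)\N
      [4,5] "song" : N\(NP\S)
    [5,6] "liked" : PP\N

YES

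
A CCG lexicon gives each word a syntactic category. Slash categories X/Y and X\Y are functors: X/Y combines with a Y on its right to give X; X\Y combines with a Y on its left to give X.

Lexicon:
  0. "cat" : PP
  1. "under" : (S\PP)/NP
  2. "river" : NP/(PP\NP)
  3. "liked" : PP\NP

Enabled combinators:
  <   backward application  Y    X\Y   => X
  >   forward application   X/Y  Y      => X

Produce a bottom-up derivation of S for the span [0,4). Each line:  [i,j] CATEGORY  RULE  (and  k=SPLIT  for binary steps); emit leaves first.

[0,1] PP  lex  "cat"
[1,2] (S\PP)/NP  lex  "under"
[2,3] NP/(PP\NP)  lex  "river"
[3,4] PP\NP  lex  "liked"
[2,4] NP  >  k=3
[1,4] S\PP  >  k=2
[0,4] S  <  k=1

[0,4] S   <
  [0,1] "cat" : PP
  [1,4] S\PP   >
    [1,2] "under" : (S\PP)/NP
    [2,4] NP   >
      [2,3] "river" : NP/(PP\NP)
      [3,4] "liked" : PP\NP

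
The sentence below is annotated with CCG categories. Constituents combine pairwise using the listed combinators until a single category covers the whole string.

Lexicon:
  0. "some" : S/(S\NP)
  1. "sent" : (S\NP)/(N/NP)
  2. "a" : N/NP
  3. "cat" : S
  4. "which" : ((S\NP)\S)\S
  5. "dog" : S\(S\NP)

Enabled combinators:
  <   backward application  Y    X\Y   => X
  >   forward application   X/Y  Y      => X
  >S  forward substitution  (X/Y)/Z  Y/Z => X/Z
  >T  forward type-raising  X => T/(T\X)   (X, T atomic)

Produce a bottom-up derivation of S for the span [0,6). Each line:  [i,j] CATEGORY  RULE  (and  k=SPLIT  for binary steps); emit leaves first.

[0,6] S   <
  [0,5] S\NP   <
    [0,3] S   >
      [0,1] "some" : S/(S\NP)
      [1,3] S\NP   >
        [1,2] "sent" : (S\NP)/(N/NP)
        [2,3] "a" : N/NP
    [3,5] (S\NP)\S   <
      [3,4] "cat" : S
      [4,5] "which" : ((S\NP)\S)\S
  [5,6] "dog" : S\(S\NP)

[0,1] S/(S\NP)  lex  "some"
[1,2] (S\NP)/(N/NP)  lex  "sent"
[2,3] N/NP  lex  "a"
[1,3] S\NP  >  k=2
[0,3] S  >  k=1
[3,4] S  lex  "cat"
[4,5] ((S\NP)\S)\S  lex  "which"
[3,5] (S\NP)\S  <  k=4
[0,5] S\NP  <  k=3
[5,6] S\(S\NP)  lex  "dog"
[0,6] S  <  k=5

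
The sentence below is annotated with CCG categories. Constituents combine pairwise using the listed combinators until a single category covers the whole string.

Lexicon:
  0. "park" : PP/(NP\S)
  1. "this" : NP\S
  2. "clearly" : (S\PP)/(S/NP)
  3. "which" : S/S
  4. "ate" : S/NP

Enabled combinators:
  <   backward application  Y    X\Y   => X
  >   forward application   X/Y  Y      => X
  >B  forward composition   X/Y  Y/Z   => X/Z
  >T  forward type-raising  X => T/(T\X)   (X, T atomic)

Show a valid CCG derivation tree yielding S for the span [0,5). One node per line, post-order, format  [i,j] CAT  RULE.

[0,5] S   <
  [0,2] PP   >
    [0,1] "park" : PP/(NP\S)
    [1,2] "this" : NP\S
  [2,5] S\PP   >
    [2,3] "clearly" : (S\PP)/(S/NP)
    [3,5] S/NP   >B
      [3,4] "which" : S/S
      [4,5] "ate" : S/NP

[0,1] PP/(NP\S)  lex  "park"
[1,2] NP\S  lex  "this"
[0,2] PP  >  k=1
[2,3] (S\PP)/(S/NP)  lex  "clearly"
[3,4] S/S  lex  "which"
[4,5] S/NP  lex  "ate"
[3,5] S/NP  >B  k=4
[2,5] S\PP  >  k=3
[0,5] S  <  k=2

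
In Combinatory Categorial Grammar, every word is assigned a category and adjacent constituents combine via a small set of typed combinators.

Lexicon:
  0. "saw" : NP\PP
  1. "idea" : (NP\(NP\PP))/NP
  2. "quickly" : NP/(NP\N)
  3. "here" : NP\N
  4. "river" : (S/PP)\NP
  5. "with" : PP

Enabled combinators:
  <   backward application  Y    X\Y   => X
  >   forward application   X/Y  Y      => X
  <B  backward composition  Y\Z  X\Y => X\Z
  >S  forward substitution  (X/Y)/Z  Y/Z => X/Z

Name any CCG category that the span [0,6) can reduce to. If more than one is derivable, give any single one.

S

[0,6] S   >
  [0,5] S/PP   <
    [0,4] NP   <
      [0,1] "saw" : NP\PP
      [1,4] NP\(NP\PP)   >
        [1,2] "idea" : (NP\(NP\PP))/NP
        [2,4] NP   >
          [2,3] "quickly" : NP/(NP\N)
          [3,4] "here" : NP\N
    [4,5] "river" : (S/PP)\NP
  [5,6] "with" : PP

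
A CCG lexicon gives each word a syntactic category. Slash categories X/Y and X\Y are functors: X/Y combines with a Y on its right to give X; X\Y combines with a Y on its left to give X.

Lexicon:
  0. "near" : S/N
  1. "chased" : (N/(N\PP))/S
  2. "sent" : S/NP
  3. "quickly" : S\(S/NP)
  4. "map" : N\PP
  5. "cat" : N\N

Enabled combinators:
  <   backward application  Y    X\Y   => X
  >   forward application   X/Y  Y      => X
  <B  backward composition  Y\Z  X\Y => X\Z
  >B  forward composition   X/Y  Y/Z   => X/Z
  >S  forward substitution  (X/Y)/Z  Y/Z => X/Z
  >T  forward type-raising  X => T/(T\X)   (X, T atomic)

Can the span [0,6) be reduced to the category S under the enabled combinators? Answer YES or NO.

[0,6] S   >
  [0,1] "near" : S/N
  [1,6] N   >
    [1,4] N/(N\PP)   >
      [1,2] "chased" : (N/(N\PP))/S
      [2,4] S   <
        [2,3] "sent" : S/NP
        [3,4] "quickly" : S\(S/NP)
    [4,6] N\PP   <B
      [4,5] "map" : N\PP
      [5,6] "cat" : N\N

YES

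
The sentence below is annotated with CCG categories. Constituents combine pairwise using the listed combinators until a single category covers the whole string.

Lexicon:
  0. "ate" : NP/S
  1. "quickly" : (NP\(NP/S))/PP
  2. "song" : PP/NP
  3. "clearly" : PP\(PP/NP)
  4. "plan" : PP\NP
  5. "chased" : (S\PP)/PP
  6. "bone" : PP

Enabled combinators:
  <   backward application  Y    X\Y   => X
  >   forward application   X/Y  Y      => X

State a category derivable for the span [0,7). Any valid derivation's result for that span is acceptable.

S

[0,7] S   <
  [0,5] PP   <
    [0,4] NP   <
      [0,1] "ate" : NP/S
      [1,4] NP\(NP/S)   >
        [1,2] "quickly" : (NP\(NP/S))/PP
        [2,4] PP   <
          [2,3] "song" : PP/NP
          [3,4] "clearly" : PP\(PP/NP)
    [4,5] "plan" : PP\NP
  [5,7] S\PP   >
    [5,6] "chased" : (S\PP)/PP
    [6,7] "bone" : PP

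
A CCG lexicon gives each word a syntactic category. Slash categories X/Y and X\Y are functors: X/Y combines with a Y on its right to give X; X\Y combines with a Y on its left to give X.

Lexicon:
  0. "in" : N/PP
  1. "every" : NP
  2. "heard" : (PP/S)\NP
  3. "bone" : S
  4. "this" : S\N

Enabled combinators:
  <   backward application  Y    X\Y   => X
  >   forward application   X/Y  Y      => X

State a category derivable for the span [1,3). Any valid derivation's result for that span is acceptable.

[0,5] S   <
  [0,4] N   >
    [0,1] "in" : N/PP
    [1,4] PP   >
      [1,3] PP/S   <
        [1,2] "every" : NP
        [2,3] "heard" : (PP/S)\NP
      [3,4] "bone" : S
  [4,5] "this" : S\N

PP/S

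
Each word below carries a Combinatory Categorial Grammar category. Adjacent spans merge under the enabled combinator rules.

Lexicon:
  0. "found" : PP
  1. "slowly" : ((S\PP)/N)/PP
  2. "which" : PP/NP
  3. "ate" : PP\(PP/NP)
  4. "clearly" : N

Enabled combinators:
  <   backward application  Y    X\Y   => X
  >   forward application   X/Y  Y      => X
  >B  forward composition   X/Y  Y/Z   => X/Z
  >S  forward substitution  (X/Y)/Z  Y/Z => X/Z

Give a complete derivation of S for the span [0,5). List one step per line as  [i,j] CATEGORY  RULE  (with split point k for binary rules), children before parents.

[0,5] S   <
  [0,1] "found" : PP
  [1,5] S\PP   >
    [1,4] (S\PP)/N   >
      [1,2] "slowly" : ((S\PP)/N)/PP
      [2,4] PP   <
        [2,3] "which" : PP/NP
        [3,4] "ate" : PP\(PP/NP)
    [4,5] "clearly" : N

[0,1] PP  lex  "found"
[1,2] ((S\PP)/N)/PP  lex  "slowly"
[2,3] PP/NP  lex  "which"
[3,4] PP\(PP/NP)  lex  "ate"
[2,4] PP  <  k=3
[1,4] (S\PP)/N  >  k=2
[4,5] N  lex  "clearly"
[1,5] S\PP  >  k=4
[0,5] S  <  k=1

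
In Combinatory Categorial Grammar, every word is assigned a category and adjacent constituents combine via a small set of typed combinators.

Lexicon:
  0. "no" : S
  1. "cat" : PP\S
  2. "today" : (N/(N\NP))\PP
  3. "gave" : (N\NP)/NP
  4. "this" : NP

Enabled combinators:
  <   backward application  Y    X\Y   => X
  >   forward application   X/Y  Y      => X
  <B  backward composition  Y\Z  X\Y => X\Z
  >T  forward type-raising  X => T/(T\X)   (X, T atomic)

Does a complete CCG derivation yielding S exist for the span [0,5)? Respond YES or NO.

NO

S PP\S (N/(N\NP))\PP (N\NP)/NP NP
CKY chart[0,5] = {N, N/(N\N), NP/(NP\N), PP/(PP\N), S/(S\N)}; S ∉ chart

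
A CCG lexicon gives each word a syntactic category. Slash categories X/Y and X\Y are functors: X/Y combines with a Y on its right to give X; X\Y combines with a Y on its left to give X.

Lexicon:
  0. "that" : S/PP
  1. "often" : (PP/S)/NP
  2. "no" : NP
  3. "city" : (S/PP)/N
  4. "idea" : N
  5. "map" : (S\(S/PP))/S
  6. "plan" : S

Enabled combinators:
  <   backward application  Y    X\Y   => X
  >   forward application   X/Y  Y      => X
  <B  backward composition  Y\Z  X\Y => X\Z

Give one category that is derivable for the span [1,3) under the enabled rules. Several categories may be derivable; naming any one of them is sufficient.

[0,7] S   >
  [0,1] "that" : S/PP
  [1,7] PP   >
    [1,3] PP/S   >
      [1,2] "often" : (PP/S)/NP
      [2,3] "no" : NP
    [3,7] S   <
      [3,5] S/PP   >
        [3,4] "city" : (S/PP)/N
        [4,5] "idea" : N
      [5,7] S\(S/PP)   >
        [5,6] "map" : (S\(S/PP))/S
        [6,7] "plan" : S

PP/S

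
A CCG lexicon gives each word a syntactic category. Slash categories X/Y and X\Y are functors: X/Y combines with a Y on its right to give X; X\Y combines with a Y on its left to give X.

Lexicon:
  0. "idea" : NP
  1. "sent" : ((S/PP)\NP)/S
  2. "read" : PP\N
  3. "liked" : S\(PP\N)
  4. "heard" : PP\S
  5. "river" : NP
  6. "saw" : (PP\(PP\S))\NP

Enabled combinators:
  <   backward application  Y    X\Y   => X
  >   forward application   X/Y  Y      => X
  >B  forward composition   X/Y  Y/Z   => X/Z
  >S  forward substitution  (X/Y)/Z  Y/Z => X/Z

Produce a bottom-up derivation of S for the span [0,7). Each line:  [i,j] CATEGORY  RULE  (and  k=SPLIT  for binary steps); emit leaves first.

[0,7] S   >
  [0,4] S/PP   <
    [0,1] "idea" : NP
    [1,4] (S/PP)\NP   >
      [1,2] "sent" : ((S/PP)\NP)/S
      [2,4] S   <
        [2,3] "read" : PP\N
        [3,4] "liked" : S\(PP\N)
  [4,7] PP   <
    [4,5] "heard" : PP\S
    [5,7] PP\(PP\S)   <
      [5,6] "river" : NP
      [6,7] "saw" : (PP\(PP\S))\NP

[0,1] NP  lex  "idea"
[1,2] ((S/PP)\NP)/S  lex  "sent"
[2,3] PP\N  lex  "read"
[3,4] S\(PP\N)  lex  "liked"
[2,4] S  <  k=3
[1,4] (S/PP)\NP  >  k=2
[0,4] S/PP  <  k=1
[4,5] PP\S  lex  "heard"
[5,6] NP  lex  "river"
[6,7] (PP\(PP\S))\NP  lex  "saw"
[5,7] PP\(PP\S)  <  k=6
[4,7] PP  <  k=5
[0,7] S  >  k=4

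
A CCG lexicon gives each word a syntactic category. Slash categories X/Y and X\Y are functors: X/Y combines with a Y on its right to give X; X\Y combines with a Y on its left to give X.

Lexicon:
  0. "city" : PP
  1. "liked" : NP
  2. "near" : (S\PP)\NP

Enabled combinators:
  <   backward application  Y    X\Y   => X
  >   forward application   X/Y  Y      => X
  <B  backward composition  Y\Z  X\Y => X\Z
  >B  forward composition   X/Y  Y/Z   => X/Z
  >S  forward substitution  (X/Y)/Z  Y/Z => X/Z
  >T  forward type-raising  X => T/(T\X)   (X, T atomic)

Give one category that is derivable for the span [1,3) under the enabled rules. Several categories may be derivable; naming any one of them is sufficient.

S\PP

[0,3] S   <
  [0,1] "city" : PP
  [1,3] S\PP   <
    [1,2] "liked" : NP
    [2,3] "near" : (S\PP)\NP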